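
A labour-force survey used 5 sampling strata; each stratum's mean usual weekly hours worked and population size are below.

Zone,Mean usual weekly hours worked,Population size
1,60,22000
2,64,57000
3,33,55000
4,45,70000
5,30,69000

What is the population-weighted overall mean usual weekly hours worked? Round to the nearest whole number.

44

Σ Nₕ·x̄ₕ = 60×22000 + 64×57000 + 33×55000 + 45×70000 + 30×69000
  = 1320000 + 3648000 + 1815000 + 3150000 + 2070000 = 12003000
Σ Nₕ = 22000 + 57000 + 55000 + 70000 + 69000 = 273000
Overall mean = 12003000 / 273000 = 43.967033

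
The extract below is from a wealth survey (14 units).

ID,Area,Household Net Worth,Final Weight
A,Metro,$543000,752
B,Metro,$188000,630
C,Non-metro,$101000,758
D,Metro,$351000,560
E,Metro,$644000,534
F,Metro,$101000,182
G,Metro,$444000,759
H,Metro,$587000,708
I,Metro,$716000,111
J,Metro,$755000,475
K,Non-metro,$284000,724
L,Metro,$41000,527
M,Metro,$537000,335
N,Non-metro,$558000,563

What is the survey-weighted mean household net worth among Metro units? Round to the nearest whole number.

Metro rows: A, B, D, E, F, G, H, I, J, L, M
Weighted sum = 2477809000
Sum of weights = 752 + 630 + 560 + 534 + 182 + 759 + 708 + 111 + 475 + 527 + 335 = 5573
Weighted mean = 2477809000 / 5573 = 444609.55

444610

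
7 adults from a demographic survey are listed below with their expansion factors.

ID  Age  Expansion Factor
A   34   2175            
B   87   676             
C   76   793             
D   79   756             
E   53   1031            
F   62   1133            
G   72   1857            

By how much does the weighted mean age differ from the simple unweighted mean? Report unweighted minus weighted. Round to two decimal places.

Unweighted sum = 34 + 87 + 76 + 79 + 53 + 62 + 72 = 463
Unweighted mean = 463 / 7 = 66.142857
Weighted sum = 511347
Sum of weights = 8421
Weighted mean = 511347 / 8421 = 60.722836
Difference (unweighted minus weighted) = 5.4200214

5.42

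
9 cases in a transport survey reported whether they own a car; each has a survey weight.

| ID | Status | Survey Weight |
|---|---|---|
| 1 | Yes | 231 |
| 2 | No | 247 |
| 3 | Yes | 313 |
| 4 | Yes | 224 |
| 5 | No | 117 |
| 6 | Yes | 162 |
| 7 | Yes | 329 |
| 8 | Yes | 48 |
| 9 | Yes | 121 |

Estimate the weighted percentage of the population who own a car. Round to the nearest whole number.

Sum of weights for 'Yes' = 231 + 313 + 224 + 162 + 329 + 48 + 121 = 1428
Total weight = 231 + 247 + 313 + 224 + 117 + 162 + 329 + 48 + 121 = 1792
Weighted proportion = 1428 / 1792 = 0.796875 → 79.6875%

80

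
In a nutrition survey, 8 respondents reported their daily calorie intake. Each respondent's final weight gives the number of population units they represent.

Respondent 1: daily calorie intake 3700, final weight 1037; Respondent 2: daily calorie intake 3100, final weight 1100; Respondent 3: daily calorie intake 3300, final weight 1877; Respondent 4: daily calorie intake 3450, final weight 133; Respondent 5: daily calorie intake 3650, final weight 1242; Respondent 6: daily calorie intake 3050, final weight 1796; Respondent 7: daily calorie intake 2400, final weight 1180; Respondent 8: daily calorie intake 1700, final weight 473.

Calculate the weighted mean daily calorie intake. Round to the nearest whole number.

3117

Weighted sum = 3700×1037 + 3100×1100 + 3300×1877 + 3450×133 + 3650×1242 + 3050×1796 + 2400×1180 + 1700×473
  = 3836900 + 3410000 + 6194100 + 458850 + 4533300 + 5477800 + 2832000 + 804100 = 27547050
Sum of weights = 1037 + 1100 + 1877 + 133 + 1242 + 1796 + 1180 + 473 = 8838
Weighted mean = 27547050 / 8838 = 3116.8873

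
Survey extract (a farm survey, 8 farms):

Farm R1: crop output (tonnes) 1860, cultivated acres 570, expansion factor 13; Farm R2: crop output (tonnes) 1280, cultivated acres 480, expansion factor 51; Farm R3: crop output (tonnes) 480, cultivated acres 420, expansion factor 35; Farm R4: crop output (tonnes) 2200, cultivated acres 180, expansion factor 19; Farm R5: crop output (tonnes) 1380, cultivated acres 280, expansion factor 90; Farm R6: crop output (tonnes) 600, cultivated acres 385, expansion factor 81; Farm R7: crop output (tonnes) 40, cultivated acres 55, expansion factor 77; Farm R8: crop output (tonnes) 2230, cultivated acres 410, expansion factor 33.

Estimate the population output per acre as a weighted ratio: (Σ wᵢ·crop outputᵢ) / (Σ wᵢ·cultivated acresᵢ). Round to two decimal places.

Σ wᵢ·y = 1860×13 + 1280×51 + 480×35 + 2200×19 + 1380×90 + 600×81 + 40×77 + 2230×33
  = 24180 + 65280 + 16800 + 41800 + 124200 + 48600 + 3080 + 73590 = 397530
Σ wᵢ·x = 570×13 + 480×51 + 420×35 + 180×19 + 280×90 + 385×81 + 55×77 + 410×33
  = 7410 + 24480 + 14700 + 3420 + 25200 + 31185 + 4235 + 13530 = 124160
Ratio = 397530 / 124160 = 3.2017558

3.20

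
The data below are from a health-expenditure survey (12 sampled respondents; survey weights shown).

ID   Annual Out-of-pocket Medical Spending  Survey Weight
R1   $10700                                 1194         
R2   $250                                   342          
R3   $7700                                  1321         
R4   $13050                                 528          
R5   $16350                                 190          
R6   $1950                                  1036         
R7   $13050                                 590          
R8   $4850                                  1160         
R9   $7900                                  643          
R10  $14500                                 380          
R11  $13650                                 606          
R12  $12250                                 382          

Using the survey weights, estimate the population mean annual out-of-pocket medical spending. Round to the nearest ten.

8590

Weighted sum = 10700×1194 + 250×342 + 7700×1321 + 13050×528 + 16350×190 + 1950×1036 + 13050×590 + 4850×1160 + 7900×643 + 14500×380 + 13650×606 + 12250×382
  = 71916700
Sum of weights = 1194 + 342 + 1321 + 528 + 190 + 1036 + 590 + 1160 + 643 + 380 + 606 + 382 = 8372
Weighted mean = 71916700 / 8372 = 8590.1457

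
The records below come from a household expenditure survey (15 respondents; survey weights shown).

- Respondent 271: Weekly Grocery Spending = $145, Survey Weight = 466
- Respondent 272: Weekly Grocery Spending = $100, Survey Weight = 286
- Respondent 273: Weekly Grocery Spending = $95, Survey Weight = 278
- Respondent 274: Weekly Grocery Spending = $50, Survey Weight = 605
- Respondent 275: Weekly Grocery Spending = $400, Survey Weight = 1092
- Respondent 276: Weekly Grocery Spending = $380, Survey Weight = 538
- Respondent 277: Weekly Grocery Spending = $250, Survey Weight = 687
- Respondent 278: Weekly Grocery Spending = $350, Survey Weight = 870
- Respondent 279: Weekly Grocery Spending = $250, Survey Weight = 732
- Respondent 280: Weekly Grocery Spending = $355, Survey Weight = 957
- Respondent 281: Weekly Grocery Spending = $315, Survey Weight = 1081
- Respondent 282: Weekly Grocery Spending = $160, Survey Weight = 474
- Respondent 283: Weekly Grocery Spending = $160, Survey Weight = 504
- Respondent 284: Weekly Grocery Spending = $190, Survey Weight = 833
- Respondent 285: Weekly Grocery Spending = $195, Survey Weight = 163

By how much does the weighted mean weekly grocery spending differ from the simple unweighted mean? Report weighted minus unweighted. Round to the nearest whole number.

Unweighted sum = 3395
Unweighted mean = 3395 / 15 = 226.33333
Weighted sum = 2480105
Sum of weights = 9566
Weighted mean = 2480105 / 9566 = 259.26249
Difference (weighted minus unweighted) = 32.929159

33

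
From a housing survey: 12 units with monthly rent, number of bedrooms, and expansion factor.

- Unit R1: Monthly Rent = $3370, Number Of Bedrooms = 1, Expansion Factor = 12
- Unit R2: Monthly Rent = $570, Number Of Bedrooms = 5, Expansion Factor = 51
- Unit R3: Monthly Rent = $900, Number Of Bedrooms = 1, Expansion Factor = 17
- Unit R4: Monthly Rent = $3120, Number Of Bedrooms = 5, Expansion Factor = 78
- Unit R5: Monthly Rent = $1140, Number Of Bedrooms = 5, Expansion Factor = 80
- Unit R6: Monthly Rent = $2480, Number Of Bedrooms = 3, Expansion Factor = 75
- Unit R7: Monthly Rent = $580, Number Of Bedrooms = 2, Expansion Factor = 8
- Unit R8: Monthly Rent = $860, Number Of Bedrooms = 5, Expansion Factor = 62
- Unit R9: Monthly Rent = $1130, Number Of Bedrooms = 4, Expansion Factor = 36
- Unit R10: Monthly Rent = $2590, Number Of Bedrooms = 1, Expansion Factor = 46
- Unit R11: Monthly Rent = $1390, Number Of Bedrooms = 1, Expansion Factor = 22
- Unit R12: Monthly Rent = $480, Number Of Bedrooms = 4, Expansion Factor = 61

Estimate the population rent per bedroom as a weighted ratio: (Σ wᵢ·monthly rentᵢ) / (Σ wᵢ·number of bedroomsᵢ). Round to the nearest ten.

Σ wᵢ·y = 3370×12 + 570×51 + 900×17 + 3120×78 + 1140×80 + 2480×75 + 580×8 + 860×62 + 1130×36 + 2590×46 + 1390×22 + 480×61
  = 40440 + 29070 + 15300 + 243360 + 91200 + 186000 + 4640 + 53320 + 40680 + 119140 + 30580 + 29280 = 883010
Σ wᵢ·x = 1×12 + 5×51 + 1×17 + 5×78 + 5×80 + 3×75 + 2×8 + 5×62 + 4×36 + 1×46 + 1×22 + 4×61
  = 2081
Ratio = 883010 / 2081 = 424.32004

420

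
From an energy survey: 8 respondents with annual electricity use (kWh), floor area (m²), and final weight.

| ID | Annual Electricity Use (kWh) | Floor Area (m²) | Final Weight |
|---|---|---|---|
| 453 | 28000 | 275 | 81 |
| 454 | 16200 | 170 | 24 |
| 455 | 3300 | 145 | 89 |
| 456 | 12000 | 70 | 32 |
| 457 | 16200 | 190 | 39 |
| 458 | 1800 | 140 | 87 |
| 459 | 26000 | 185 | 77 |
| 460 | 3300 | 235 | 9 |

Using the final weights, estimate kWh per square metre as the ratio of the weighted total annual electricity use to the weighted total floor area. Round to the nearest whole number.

79

Σ wᵢ·y = 28000×81 + 16200×24 + 3300×89 + 12000×32 + 16200×39 + 1800×87 + 26000×77 + 3300×9
  = 2268000 + 388800 + 293700 + 384000 + 631800 + 156600 + 2002000 + 29700 = 6154600
Σ wᵢ·x = 275×81 + 170×24 + 145×89 + 70×32 + 190×39 + 140×87 + 185×77 + 235×9
  = 22275 + 4080 + 12905 + 2240 + 7410 + 12180 + 14245 + 2115 = 77450
Ratio = 6154600 / 77450 = 79.465462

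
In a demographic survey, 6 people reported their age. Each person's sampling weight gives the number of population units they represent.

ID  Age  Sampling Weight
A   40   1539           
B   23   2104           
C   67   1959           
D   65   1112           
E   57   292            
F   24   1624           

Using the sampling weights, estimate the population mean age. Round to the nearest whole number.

Weighted sum = 40×1539 + 23×2104 + 67×1959 + 65×1112 + 57×292 + 24×1624
  = 61560 + 48392 + 131253 + 72280 + 16644 + 38976 = 369105
Sum of weights = 1539 + 2104 + 1959 + 1112 + 292 + 1624 = 8630
Weighted mean = 369105 / 8630 = 42.769988

43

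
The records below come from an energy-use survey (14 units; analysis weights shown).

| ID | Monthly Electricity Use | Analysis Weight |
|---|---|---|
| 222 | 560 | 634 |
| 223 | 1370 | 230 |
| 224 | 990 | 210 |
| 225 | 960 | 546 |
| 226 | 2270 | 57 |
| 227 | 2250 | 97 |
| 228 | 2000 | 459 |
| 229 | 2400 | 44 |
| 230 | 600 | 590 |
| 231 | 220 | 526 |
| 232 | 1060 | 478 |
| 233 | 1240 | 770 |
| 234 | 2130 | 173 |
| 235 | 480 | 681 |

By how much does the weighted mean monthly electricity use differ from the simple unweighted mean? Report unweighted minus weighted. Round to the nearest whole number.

Unweighted sum = 18530
Unweighted mean = 18530 / 14 = 1323.5714
Weighted sum = 5400010
Sum of weights = 5495
Weighted mean = 5400010 / 5495 = 982.71338
Difference (unweighted minus weighted) = 340.85805

341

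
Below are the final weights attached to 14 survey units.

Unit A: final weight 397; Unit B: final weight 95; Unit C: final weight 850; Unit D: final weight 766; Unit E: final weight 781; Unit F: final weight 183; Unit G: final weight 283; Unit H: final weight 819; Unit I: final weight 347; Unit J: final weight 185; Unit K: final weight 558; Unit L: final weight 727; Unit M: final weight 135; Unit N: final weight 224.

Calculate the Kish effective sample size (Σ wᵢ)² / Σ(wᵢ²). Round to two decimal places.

Σ wᵢ = 6350
Σ wᵢ² = 3933118
n_eff = 6350² / 3933118 = 40322500 / 3933118 = 10.252044

10.25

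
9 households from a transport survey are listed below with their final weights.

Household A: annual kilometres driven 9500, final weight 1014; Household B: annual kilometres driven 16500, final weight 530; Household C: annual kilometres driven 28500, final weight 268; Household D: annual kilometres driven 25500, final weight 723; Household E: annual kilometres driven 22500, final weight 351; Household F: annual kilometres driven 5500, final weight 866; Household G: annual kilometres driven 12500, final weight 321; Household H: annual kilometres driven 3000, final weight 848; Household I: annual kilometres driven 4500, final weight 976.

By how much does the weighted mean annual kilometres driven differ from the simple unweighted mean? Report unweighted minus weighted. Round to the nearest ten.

Unweighted sum = 9500 + 16500 + 28500 + 25500 + 22500 + 5500 + 12500 + 3000 + 4500 = 128000
Unweighted mean = 128000 / 9 = 14222.222
Weighted sum = 9500×1014 + 16500×530 + 28500×268 + 25500×723 + 22500×351 + 5500×866 + 12500×321 + 3000×848 + 4500×976
  = 9633000 + 8745000 + 7638000 + 18436500 + 7897500 + 4763000 + 4012500 + 2544000 + 4392000 = 68061500
Sum of weights = 1014 + 530 + 268 + 723 + 351 + 866 + 321 + 848 + 976 = 5897
Weighted mean = 68061500 / 5897 = 11541.716
Difference (unweighted minus weighted) = 2680.5061

2680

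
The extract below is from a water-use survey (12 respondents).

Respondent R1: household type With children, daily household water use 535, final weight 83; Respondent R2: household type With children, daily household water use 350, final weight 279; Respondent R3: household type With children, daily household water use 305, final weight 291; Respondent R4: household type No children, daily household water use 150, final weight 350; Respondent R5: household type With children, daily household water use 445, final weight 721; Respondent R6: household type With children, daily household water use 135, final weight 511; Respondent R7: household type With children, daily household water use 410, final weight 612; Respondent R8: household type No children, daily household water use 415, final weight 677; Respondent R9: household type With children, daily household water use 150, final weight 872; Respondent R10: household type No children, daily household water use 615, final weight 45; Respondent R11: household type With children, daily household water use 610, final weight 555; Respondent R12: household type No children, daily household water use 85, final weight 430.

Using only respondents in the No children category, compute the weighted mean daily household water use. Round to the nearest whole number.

265

No children rows: R4, R8, R10, R12
Weighted sum = 150×350 + 415×677 + 615×45 + 85×430
  = 397680
Sum of weights = 350 + 677 + 45 + 430 = 1502
Weighted mean = 397680 / 1502 = 264.76698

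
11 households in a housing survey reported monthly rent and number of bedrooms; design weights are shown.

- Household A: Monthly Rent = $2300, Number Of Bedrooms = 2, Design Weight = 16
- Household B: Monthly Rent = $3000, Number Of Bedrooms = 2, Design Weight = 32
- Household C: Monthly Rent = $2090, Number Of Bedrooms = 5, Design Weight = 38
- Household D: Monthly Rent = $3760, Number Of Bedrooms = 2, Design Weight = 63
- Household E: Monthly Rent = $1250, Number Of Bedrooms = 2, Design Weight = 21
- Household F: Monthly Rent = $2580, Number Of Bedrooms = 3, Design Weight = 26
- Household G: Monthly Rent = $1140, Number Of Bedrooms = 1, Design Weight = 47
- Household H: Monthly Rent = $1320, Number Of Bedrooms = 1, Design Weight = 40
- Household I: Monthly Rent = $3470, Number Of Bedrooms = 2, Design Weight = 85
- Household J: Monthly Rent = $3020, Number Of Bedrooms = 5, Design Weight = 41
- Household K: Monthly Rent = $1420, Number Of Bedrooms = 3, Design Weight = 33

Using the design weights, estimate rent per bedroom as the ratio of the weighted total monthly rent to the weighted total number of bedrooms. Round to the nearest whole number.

1020

Σ wᵢ·y = 2300×16 + 3000×32 + 2090×38 + 3760×63 + 1250×21 + 2580×26 + 1140×47 + 1320×40 + 3470×85 + 3020×41 + 1420×33
  = 36800 + 96000 + 79420 + 236880 + 26250 + 67080 + 53580 + 52800 + 294950 + 123820 + 46860 = 1114440
Σ wᵢ·x = 2×16 + 2×32 + 5×38 + 2×63 + 2×21 + 3×26 + 1×47 + 1×40 + 2×85 + 5×41 + 3×33
  = 32 + 64 + 190 + 126 + 42 + 78 + 47 + 40 + 170 + 205 + 99 = 1093
Ratio = 1114440 / 1093 = 1019.6157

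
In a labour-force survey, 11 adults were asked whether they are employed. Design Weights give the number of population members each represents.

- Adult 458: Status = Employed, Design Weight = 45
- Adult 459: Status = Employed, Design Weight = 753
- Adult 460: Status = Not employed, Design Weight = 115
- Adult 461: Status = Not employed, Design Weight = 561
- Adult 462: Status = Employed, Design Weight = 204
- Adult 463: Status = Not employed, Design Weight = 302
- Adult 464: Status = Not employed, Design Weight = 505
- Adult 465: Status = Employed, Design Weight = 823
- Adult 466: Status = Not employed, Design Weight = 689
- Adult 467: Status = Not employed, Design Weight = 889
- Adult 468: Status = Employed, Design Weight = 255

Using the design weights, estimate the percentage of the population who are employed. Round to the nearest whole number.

Sum of weights for 'Employed' = 45 + 753 + 204 + 823 + 255 = 2080
Total weight = 45 + 753 + 115 + 561 + 204 + 302 + 505 + 823 + 689 + 889 + 255 = 5141
Weighted proportion = 2080 / 5141 = 0.40459055 → 40.459055%

40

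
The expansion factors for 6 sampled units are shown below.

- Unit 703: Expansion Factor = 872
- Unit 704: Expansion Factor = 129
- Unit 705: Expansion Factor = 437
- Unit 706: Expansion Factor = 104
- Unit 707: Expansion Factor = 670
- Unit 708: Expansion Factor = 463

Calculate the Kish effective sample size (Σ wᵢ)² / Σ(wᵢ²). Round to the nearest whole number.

Σ wᵢ = 872 + 129 + 437 + 104 + 670 + 463 = 2675
Σ wᵢ² = 760384 + 16641 + 190969 + 10816 + 448900 + 214369 = 1642079
n_eff = 2675² / 1642079 = 7155625 / 1642079 = 4.3576618

4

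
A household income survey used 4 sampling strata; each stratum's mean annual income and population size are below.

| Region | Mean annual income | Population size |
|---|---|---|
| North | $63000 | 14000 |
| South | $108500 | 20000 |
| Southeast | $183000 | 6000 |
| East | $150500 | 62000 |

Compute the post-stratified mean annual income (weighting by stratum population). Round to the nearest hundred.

Σ Nₕ·x̄ₕ = 63000×14000 + 108500×20000 + 183000×6000 + 150500×62000
  = 13481000000
Σ Nₕ = 14000 + 20000 + 6000 + 62000 = 102000
Overall mean = 13481000000 / 102000 = 132166.67

132200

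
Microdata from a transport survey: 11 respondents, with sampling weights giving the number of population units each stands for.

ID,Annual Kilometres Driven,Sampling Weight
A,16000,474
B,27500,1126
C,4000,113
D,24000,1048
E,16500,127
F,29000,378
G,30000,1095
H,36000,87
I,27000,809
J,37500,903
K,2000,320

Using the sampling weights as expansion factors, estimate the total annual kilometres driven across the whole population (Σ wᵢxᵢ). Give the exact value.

169538000

Weighted total = 16000×474 + 27500×1126 + 4000×113 + 24000×1048 + 16500×127 + 29000×378 + 30000×1095 + 36000×87 + 27000×809 + 37500×903 + 2000×320
  = 7584000 + 30965000 + 452000 + 25152000 + 2095500 + 10962000 + 32850000 + 3132000 + 21843000 + 33862500 + 640000 = 169538000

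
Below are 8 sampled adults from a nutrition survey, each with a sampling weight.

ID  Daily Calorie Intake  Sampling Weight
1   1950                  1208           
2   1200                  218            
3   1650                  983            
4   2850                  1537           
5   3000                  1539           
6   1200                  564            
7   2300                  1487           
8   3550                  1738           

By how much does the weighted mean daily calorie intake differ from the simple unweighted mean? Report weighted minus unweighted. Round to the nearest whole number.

322

Unweighted sum = 1950 + 1200 + 1650 + 2850 + 3000 + 1200 + 2300 + 3550 = 17700
Unweighted mean = 17700 / 8 = 2212.5
Weighted sum = 1950×1208 + 1200×218 + 1650×983 + 2850×1537 + 3000×1539 + 1200×564 + 2300×1487 + 3550×1738
  = 2355600 + 261600 + 1621950 + 4380450 + 4617000 + 676800 + 3420100 + 6169900 = 23503400
Sum of weights = 1208 + 218 + 983 + 1537 + 1539 + 564 + 1487 + 1738 = 9274
Weighted mean = 23503400 / 9274 = 2534.3325
Difference (weighted minus unweighted) = 321.83254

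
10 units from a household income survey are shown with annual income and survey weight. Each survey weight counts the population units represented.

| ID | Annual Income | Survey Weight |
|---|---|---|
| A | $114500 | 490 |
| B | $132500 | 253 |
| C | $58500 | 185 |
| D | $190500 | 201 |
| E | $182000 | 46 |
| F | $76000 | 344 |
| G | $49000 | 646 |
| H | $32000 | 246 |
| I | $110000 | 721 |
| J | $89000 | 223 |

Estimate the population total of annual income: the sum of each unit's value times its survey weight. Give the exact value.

Weighted total = 114500×490 + 132500×253 + 58500×185 + 190500×201 + 182000×46 + 76000×344 + 49000×646 + 32000×246 + 110000×721 + 89000×223
  = 311939500

311939500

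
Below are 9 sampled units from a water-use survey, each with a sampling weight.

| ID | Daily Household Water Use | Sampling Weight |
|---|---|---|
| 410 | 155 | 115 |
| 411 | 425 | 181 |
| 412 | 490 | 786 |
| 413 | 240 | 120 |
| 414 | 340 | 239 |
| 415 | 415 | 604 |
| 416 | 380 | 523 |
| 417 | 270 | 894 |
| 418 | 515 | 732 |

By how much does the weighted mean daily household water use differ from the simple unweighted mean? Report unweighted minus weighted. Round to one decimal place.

Unweighted sum = 155 + 425 + 490 + 240 + 340 + 415 + 380 + 270 + 515 = 3230
Unweighted mean = 3230 / 9 = 358.88889
Weighted sum = 155×115 + 425×181 + 490×786 + 240×120 + 340×239 + 415×604 + 380×523 + 270×894 + 515×732
  = 17825 + 76925 + 385140 + 28800 + 81260 + 250660 + 198740 + 241380 + 376980 = 1657710
Sum of weights = 115 + 181 + 786 + 120 + 239 + 604 + 523 + 894 + 732 = 4194
Weighted mean = 1657710 / 4194 = 395.25751
Difference (unweighted minus weighted) = -36.368622

-36.4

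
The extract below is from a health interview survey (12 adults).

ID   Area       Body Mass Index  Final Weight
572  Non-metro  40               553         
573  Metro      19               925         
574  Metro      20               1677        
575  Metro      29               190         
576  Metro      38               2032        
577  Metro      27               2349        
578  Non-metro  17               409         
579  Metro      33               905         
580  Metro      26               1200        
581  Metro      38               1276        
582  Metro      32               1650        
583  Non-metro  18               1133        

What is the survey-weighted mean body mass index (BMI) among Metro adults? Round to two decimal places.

Metro rows: 573, 574, 575, 576, 577, 579, 580, 581, 582
Weighted sum = 19×925 + 20×1677 + 29×190 + 38×2032 + 27×2349 + 33×905 + 26×1200 + 38×1276 + 32×1650
  = 17575 + 33540 + 5510 + 77216 + 63423 + 29865 + 31200 + 48488 + 52800 = 359617
Sum of weights = 925 + 1677 + 190 + 2032 + 2349 + 905 + 1200 + 1276 + 1650 = 12204
Weighted mean = 359617 / 12204 = 29.467142

29.47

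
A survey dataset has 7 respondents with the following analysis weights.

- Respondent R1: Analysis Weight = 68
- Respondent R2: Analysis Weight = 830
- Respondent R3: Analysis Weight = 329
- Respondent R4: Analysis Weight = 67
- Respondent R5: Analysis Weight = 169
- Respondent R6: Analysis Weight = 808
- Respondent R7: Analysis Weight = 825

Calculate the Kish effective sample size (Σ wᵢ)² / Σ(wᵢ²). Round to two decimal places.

Σ wᵢ = 68 + 830 + 329 + 67 + 169 + 808 + 825 = 3096
Σ wᵢ² = 4624 + 688900 + 108241 + 4489 + 28561 + 652864 + 680625 = 2168304
n_eff = 3096² / 2168304 = 9585216 / 2168304 = 4.4206052

4.42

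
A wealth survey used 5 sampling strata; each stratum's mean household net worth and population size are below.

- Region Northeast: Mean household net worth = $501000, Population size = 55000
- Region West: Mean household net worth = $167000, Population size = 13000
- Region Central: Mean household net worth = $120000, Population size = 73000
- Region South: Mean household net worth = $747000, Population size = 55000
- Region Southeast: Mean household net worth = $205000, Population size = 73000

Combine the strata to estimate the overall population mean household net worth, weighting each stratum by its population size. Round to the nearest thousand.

351000

Σ Nₕ·x̄ₕ = 501000×55000 + 167000×13000 + 120000×73000 + 747000×55000 + 205000×73000
  = 94536000000
Σ Nₕ = 55000 + 13000 + 73000 + 55000 + 73000 = 269000
Overall mean = 94536000000 / 269000 = 351434.94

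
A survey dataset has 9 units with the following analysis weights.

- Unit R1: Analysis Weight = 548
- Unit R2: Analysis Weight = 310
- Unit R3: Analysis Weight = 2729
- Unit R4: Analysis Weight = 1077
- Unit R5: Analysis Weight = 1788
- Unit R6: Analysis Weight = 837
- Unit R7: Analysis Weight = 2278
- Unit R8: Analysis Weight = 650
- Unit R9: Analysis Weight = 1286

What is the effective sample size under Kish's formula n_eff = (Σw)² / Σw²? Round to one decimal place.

Σ wᵢ = 548 + 310 + 2729 + 1077 + 1788 + 837 + 2278 + 650 + 1286 = 11503
Σ wᵢ² = 300304 + 96100 + 7447441 + 1159929 + 3196944 + 700569 + 5189284 + 422500 + 1653796 = 20166867
n_eff = 11503² / 20166867 = 132319009 / 20166867 = 6.561208

6.6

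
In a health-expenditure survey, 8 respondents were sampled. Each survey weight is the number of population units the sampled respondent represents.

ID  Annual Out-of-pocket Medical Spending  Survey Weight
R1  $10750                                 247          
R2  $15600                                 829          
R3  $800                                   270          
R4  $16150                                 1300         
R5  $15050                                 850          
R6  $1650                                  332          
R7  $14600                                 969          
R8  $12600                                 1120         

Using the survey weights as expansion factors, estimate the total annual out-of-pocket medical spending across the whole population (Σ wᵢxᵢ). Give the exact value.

Weighted total = 10750×247 + 15600×829 + 800×270 + 16150×1300 + 15050×850 + 1650×332 + 14600×969 + 12600×1120
  = 2655250 + 12932400 + 216000 + 20995000 + 12792500 + 547800 + 14147400 + 14112000 = 78398350

78398350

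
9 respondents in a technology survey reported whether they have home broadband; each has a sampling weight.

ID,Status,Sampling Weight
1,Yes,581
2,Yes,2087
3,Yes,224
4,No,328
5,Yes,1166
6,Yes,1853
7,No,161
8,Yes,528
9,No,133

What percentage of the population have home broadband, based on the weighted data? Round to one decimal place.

91.2

Sum of weights for 'Yes' = 581 + 2087 + 224 + 1166 + 1853 + 528 = 6439
Total weight = 7061
Weighted proportion = 6439 / 7061 = 0.91191049 → 91.191049%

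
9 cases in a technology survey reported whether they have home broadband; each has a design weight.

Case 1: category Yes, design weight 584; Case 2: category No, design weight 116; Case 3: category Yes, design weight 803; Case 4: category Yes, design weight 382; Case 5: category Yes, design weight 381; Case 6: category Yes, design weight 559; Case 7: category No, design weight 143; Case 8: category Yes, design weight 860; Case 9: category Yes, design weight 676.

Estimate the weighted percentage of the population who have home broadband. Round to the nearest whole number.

94

Sum of weights for 'Yes' = 584 + 803 + 382 + 381 + 559 + 860 + 676 = 4245
Total weight = 4504
Weighted proportion = 4245 / 4504 = 0.94249556 → 94.249556%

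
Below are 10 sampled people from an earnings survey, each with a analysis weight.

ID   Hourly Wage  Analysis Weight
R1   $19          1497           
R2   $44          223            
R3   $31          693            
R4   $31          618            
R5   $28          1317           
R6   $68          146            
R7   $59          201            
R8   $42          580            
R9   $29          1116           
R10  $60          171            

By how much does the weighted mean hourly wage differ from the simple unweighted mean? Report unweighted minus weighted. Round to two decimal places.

9.93

Unweighted sum = 19 + 44 + 31 + 31 + 28 + 68 + 59 + 42 + 29 + 60 = 411
Unweighted mean = 411 / 10 = 41.1
Weighted sum = 19×1497 + 44×223 + 31×693 + 31×618 + 28×1317 + 68×146 + 59×201 + 42×580 + 29×1116 + 60×171
  = 28443 + 9812 + 21483 + 19158 + 36876 + 9928 + 11859 + 24360 + 32364 + 10260 = 204543
Sum of weights = 1497 + 223 + 693 + 618 + 1317 + 146 + 201 + 580 + 1116 + 171 = 6562
Weighted mean = 204543 / 6562 = 31.170832
Difference (unweighted minus weighted) = 9.9291679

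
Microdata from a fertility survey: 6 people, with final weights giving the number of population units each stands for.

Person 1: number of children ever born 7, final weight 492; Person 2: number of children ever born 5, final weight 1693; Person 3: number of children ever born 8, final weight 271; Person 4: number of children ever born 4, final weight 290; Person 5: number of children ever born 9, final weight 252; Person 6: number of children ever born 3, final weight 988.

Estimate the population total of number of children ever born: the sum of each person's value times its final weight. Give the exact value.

20469

Weighted total = 20469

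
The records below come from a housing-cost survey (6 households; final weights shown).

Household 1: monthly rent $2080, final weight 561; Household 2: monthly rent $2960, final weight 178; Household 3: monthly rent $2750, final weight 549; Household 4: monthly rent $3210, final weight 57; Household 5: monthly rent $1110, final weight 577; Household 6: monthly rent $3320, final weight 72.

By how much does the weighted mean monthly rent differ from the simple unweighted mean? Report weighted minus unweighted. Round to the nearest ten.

-430

Unweighted sum = 15430
Unweighted mean = 15430 / 6 = 2571.6667
Weighted sum = 2080×561 + 2960×178 + 2750×549 + 3210×57 + 1110×577 + 3320×72
  = 1166880 + 526880 + 1509750 + 182970 + 640470 + 239040 = 4265990
Sum of weights = 561 + 178 + 549 + 57 + 577 + 72 = 1994
Weighted mean = 4265990 / 1994 = 2139.4132
Difference (weighted minus unweighted) = -432.25343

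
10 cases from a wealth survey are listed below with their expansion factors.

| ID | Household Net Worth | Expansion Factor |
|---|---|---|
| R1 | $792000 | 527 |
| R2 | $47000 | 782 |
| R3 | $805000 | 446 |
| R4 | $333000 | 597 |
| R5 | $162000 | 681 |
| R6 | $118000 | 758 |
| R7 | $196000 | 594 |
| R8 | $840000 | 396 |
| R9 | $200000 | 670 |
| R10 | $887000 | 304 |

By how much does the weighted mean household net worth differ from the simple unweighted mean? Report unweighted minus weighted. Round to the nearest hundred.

Unweighted sum = 4380000
Unweighted mean = 4380000 / 10 = 438000
Weighted sum = 792000×527 + 47000×782 + 805000×446 + 333000×597 + 162000×681 + 118000×758 + 196000×594 + 840000×396 + 200000×670 + 887000×304
  = 417384000 + 36754000 + 359030000 + 198801000 + 110322000 + 89444000 + 116424000 + 332640000 + 134000000 + 269648000 = 2064447000
Sum of weights = 527 + 782 + 446 + 597 + 681 + 758 + 594 + 396 + 670 + 304 = 5755
Weighted mean = 2064447000 / 5755 = 358722.33
Difference (unweighted minus weighted) = 79277.672

79300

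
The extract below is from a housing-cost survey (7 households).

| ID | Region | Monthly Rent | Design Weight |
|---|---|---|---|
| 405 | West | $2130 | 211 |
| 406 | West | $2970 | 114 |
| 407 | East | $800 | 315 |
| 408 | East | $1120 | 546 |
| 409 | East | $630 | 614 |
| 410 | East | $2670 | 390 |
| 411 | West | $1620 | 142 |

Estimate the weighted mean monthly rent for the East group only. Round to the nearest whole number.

East rows: 407, 408, 409, 410
Weighted sum = 800×315 + 1120×546 + 630×614 + 2670×390
  = 252000 + 611520 + 386820 + 1041300 = 2291640
Sum of weights = 315 + 546 + 614 + 390 = 1865
Weighted mean = 2291640 / 1865 = 1228.7614

1229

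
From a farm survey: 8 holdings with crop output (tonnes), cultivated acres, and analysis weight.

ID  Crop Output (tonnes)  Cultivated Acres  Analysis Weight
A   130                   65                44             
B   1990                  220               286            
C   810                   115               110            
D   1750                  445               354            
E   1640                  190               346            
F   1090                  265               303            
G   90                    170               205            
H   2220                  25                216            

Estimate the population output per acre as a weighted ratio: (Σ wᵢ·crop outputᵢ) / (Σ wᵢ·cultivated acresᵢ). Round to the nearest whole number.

6

Σ wᵢ·y = 130×44 + 1990×286 + 810×110 + 1750×354 + 1640×346 + 1090×303 + 90×205 + 2220×216
  = 5720 + 569140 + 89100 + 619500 + 567440 + 330270 + 18450 + 479520 = 2679140
Σ wᵢ·x = 65×44 + 220×286 + 115×110 + 445×354 + 190×346 + 265×303 + 170×205 + 25×216
  = 2860 + 62920 + 12650 + 157530 + 65740 + 80295 + 34850 + 5400 = 422245
Ratio = 2679140 / 422245 = 6.3449893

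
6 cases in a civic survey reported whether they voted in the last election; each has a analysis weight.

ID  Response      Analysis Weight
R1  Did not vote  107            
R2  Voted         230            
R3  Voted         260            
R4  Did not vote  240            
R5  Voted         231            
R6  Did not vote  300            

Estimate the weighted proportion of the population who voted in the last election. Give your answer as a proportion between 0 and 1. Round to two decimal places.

Sum of weights for 'Voted' = 230 + 260 + 231 = 721
Total weight = 107 + 230 + 260 + 240 + 231 + 300 = 1368
Weighted proportion = 721 / 1368 = 0.52704678

0.53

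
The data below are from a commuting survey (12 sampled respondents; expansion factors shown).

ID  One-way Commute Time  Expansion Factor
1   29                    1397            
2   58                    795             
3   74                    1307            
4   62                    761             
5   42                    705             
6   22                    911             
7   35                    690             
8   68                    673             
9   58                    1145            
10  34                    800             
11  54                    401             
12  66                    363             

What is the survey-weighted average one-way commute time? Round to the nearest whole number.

Weighted sum = 29×1397 + 58×795 + 74×1307 + 62×761 + 42×705 + 22×911 + 35×690 + 68×673 + 58×1145 + 34×800 + 54×401 + 66×363
  = 489311
Sum of weights = 1397 + 795 + 1307 + 761 + 705 + 911 + 690 + 673 + 1145 + 800 + 401 + 363 = 9948
Weighted mean = 489311 / 9948 = 49.186872

49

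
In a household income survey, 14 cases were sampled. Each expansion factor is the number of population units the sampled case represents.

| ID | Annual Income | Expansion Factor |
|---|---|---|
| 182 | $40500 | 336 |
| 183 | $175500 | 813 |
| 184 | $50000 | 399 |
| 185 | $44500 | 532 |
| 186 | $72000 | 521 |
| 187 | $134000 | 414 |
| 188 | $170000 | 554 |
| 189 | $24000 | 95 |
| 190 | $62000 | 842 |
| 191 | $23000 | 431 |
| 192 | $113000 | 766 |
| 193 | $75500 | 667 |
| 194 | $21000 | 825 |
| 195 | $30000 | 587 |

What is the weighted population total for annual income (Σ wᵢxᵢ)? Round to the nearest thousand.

Weighted total = 623330000

623330000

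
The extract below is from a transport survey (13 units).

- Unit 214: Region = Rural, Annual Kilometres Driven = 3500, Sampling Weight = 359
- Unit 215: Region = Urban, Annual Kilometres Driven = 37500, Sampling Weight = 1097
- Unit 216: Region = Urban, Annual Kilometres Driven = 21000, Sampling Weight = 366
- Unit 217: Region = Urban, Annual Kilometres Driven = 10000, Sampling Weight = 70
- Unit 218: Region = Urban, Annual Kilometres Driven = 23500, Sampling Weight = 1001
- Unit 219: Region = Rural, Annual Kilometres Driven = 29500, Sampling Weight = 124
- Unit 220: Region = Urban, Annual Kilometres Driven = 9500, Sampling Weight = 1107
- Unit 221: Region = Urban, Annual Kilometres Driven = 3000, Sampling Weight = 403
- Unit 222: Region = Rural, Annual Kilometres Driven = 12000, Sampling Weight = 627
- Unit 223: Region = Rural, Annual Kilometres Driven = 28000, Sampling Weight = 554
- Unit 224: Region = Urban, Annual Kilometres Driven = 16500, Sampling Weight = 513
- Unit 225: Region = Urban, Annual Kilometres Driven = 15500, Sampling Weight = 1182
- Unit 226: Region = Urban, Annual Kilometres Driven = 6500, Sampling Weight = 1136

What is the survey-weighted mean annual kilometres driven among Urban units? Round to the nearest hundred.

Urban rows: 215, 216, 217, 218, 220, 221, 224, 225, 226
Weighted sum = 37500×1097 + 21000×366 + 10000×70 + 23500×1001 + 9500×1107 + 3000×403 + 16500×513 + 15500×1182 + 6500×1136
  = 41137500 + 7686000 + 700000 + 23523500 + 10516500 + 1209000 + 8464500 + 18321000 + 7384000 = 118942000
Sum of weights = 1097 + 366 + 70 + 1001 + 1107 + 403 + 513 + 1182 + 1136 = 6875
Weighted mean = 118942000 / 6875 = 17300.655

17300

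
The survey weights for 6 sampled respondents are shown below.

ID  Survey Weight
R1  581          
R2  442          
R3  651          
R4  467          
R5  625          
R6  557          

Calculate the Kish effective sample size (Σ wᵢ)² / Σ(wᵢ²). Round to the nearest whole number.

6

Σ wᵢ = 581 + 442 + 651 + 467 + 625 + 557 = 3323
Σ wᵢ² = 337561 + 195364 + 423801 + 218089 + 390625 + 310249 = 1875689
n_eff = 3323² / 1875689 = 11042329 / 1875689 = 5.8870788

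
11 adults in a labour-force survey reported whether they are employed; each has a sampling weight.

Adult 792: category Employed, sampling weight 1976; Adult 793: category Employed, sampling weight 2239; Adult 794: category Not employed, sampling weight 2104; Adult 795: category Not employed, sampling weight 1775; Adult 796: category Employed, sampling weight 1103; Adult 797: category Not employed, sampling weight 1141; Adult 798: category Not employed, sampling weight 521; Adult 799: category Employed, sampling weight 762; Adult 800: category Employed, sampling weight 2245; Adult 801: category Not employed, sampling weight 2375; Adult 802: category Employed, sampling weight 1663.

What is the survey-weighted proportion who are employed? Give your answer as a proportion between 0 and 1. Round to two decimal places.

Sum of weights for 'Employed' = 1976 + 2239 + 1103 + 762 + 2245 + 1663 = 9988
Total weight = 1976 + 2239 + 2104 + 1775 + 1103 + 1141 + 521 + 762 + 2245 + 2375 + 1663 = 17904
Weighted proportion = 9988 / 17904 = 0.55786416

0.56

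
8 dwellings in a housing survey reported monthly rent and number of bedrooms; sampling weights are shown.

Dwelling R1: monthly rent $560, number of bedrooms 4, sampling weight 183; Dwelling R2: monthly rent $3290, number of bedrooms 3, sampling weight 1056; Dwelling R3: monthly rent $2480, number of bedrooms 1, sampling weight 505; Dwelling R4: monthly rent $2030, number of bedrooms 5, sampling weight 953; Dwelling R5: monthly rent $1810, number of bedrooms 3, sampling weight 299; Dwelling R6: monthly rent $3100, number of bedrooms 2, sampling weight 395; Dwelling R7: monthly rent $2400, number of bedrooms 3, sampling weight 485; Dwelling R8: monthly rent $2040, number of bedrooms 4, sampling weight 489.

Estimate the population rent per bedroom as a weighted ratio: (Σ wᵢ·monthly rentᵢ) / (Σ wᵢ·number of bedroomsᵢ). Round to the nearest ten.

Σ wᵢ·y = 560×183 + 3290×1056 + 2480×505 + 2030×953 + 1810×299 + 3100×395 + 2400×485 + 2040×489
  = 102480 + 3474240 + 1252400 + 1934590 + 541190 + 1224500 + 1164000 + 997560 = 10690960
Σ wᵢ·x = 14268
Ratio = 10690960 / 14268 = 749.29633

750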